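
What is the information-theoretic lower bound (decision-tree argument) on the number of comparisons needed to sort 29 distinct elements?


A binary decision tree of height h has at most 2^h leaves and needs at least n! of them, so h >= ceil(log2(n!)).
Compute 29! as a running product:
  x2 = 2, x3 = 6, x4 = 24, x5 = 120
  x6 = 720, x7 = 5040, x8 = 40320, x9 = 362880
  x10 = 3628800, x11 = 39916800, x12 = 479001600, x13 = 6227020800
  x14 = 87178291200, x15 = 1307674368000, x16 = 20922789888000, x17 = 355687428096000
  x18 = 6402373705728000, x19 = 121645100408832000, x20 = 2432902008176640000, x21 = 51090942171709440000
  x22 = 1124000727777607680000, x23 = 25852016738884976640000, x24 = 620448401733239439360000, x25 = 15511210043330985984000000
  x26 = 403291461126605635584000000, x27 = 10888869450418352160768000000, x28 = 304888344611713860501504000000, x29 = 8841761993739701954543616000000
29! = 8841761993739701954543616000000
Bracket between powers of 2:
  2^102 = 5070602400912917605986812821504 < 8841761993739701954543616000000 <= 10141204801825835211973625643008 = 2^103
So ceil(log2(29!)) = 103


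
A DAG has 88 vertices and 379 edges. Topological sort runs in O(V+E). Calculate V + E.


V = 88 (vertex processing)
E = 379 (edge processing)
V + E = 88 + 379 = 467


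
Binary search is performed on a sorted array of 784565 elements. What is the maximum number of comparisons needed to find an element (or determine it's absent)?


Binary search halves the search space each comparison:
  Step 1: search space = 784565 -> 392282
  Step 2: search space = 392282 -> 196141
  Step 3: search space = 196141 -> 98070
  Step 4: search space = 98070 -> 49035
  Step 5: search space = 49035 -> 24517
  Step 6: search space = 24517 -> 12258
  Step 7: search space = 12258 -> 6129
  Step 8: search space = 6129 -> 3064
  Step 9: search space = 3064 -> 1532
  Step 10: search space = 1532 -> 766
  Step 11: search space = 766 -> 383
  Step 12: search space = 383 -> 191
  Step 13: search space = 191 -> 95
  Step 14: search space = 95 -> 47
  Step 15: search space = 47 -> 23
  Step 16: search space = 23 -> 11
  Step 17: search space = 11 -> 5
  Step 18: search space = 5 -> 2
  Step 19: search space = 2 -> 1
  Step 20: search space = 1 (final check)
Maximum comparisons = floor(log2(784565)) + 1 = 19 + 1 = 20


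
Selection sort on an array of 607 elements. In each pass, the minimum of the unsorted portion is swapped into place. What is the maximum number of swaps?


Selection sort performs one swap per pass:
  Pass 1: find min in positions 0 to 606, swap with position 0
  Pass 2: find min in positions 1 to 606, swap with position 1
  Pass 3: find min in positions 2 to 606, swap with position 2
  Pass 4: find min in positions 3 to 606, swap with position 3
  Pass 5: find min in positions 4 to 606, swap with position 4
  ... (601 more passes)
Total passes (and swaps) = n - 1 = 607 - 1 = 606


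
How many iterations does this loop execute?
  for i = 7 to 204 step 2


The loop variable i takes values starting at 7 and increments by 2 each iteration.
Sequence: i = 7, 9, 11, 13, 15, 17, 19, 21, 23, ...
The upper bound 204 is inclusive, so the count is floor((last - first) / step) + 1:
floor((204 - 7) / 2) + 1 = floor(197/2) + 1 = 98 + 1 = 99


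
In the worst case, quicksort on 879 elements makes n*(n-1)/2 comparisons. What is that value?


Sum of comparisons per partition:
878 + 877 + ... + 1 + 0
= 879 * (879 - 1) / 2
= 879 * 878 / 2
= 385881


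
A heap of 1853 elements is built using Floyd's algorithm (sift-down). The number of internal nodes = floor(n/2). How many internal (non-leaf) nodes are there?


Leaf nodes occupy roughly half the array.
Sift-down is called for each internal node, starting from the last one.
Internal nodes = floor(n/2) = floor(1853/2) = 926


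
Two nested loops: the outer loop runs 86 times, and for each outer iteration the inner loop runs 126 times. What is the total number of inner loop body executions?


Outer loop: 86 iterations
Inner loop: 126 iterations per outer iteration
Total = 86 * 126 = 10836


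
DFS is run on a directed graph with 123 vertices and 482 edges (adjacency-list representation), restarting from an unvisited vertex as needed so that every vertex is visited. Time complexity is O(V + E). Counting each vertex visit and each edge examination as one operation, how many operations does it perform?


A full DFS traversal processes each vertex exactly once (push/pop on stack).
Each directed edge is examined once.
V = 123, E = 482
V + E = 605


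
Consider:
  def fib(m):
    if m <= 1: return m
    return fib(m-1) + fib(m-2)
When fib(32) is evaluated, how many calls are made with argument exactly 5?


Let N(m) = number of times fib(m) is called while evaluating fib(32).
N(32) = 1 (the initial call).
N(31) = 1 (only fib(32) calls it).
For 1 <= m <= 30: fib(m) is called by fib(m+1) and fib(m+2), so
  N(m) = N(m+1) + N(m+2).
fib(0) is called only by fib(2), so N(0) = N(2).
Walk down from m=32:
  N(32)=1, N(31)=1, N(30)=2, N(29)=3, N(28)=5, N(27)=8, N(26)=13, N(25)=21, N(24)=34, N(23)=55, N(22)=89, N(21)=144, N(20)=233, N(19)=377, N(18)=610, N(17)=987, N(16)=1597, N(15)=2584, N(14)=4181, N(13)=6765, N(12)=10946, N(11)=17711, N(10)=28657, N(9)=46368, N(8)=75025, N(7)=121393, N(6)=196418, N(5)=317811
N(5) = 317811


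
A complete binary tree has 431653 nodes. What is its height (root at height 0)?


In a complete binary tree, level k holds nodes 2^k .. 2^(k+1)-1 (1-indexed).
Height = floor(log2(n)) = floor(log2(431653)) = 18
Check: 2^18 = 262144 <= 431653 < 524288 = 2^19


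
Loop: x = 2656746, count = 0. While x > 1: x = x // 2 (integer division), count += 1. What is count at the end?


The variable x halves each step:
x = 2656746 -> 1328373 -> 664186 -> 332093 -> 166046 -> 83023 -> 41511 -> 20755 -> 10377 -> 5188 -> 2594 -> 1297 -> 648 -> 324 -> 162 -> 81 -> 40 -> 20 -> 10 -> 5 -> 2 -> 1
Number of halvings = floor(log2(2656746)) = 21


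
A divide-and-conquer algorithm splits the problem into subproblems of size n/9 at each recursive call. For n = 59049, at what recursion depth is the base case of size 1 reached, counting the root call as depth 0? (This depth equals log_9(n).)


At each depth, the problem size is divided by 9:
  Depth 0: problem size = 59049
  Depth 1: problem size = 6561
  Depth 2: problem size = 729
  Depth 3: problem size = 81
  Depth 4: problem size = 9
  Depth 5: problem size = 1 (base case)
The base case is reached at depth log_9(59049) = 5 (the tree has 6 levels counting depth 0, but the depth asked for is 5).
Recursion depth = 5


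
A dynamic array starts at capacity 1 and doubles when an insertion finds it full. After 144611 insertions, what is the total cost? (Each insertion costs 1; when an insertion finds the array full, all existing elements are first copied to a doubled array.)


Insertion cost: 144611 (one per element)
Resizes occur just before inserting elements 2, 3, 5, 9, ...
Elements copied at each resize: 1 + 2 + 4 + 8 + 16 + 32 + 64 + 128 + 256 + 512 + 1024 + 2048 + 4096 + 8192 + 16384 + 32768 + 65536 + 131072
Sum of copies = 262143 (geometric series: 2^k - 1)
Total = 144611 + 262143 = 406754


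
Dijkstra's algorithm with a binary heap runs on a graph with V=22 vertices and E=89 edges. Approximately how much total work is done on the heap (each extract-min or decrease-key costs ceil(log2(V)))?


Dijkstra with a binary heap: each vertex is extracted once, each edge may relax once.
Each heap operation costs O(log V).
V + E = 22 + 89 = 111
ceil(log2(22)) = 5 (since 2^4 = 16 < 22 <= 32 = 2^5)
Total heap work = (V+E) * ceil(log2(V)) = 111 * 5 = 555


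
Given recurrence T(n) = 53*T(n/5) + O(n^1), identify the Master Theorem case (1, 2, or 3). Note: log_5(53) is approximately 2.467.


Master Theorem parameters: a=53, b=5, c=1
log_b(a) = 2.467
Compare b^c with a: 5^1 = 5 < 53, so c < log_b(a).
Comparing c=1 vs log_b(a)=2.467:
1 < 2.467 => Case 1
Result: T(n) = O(n^(log_5 53)) ~ O(n^2.467)
Master Theorem case = 1


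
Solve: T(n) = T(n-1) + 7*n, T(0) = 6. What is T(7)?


Expanding the recurrence:
T(7) = T(6) + 7*7
       = T(5) + 7*6 + 7*7
       ...
       = T(0) + 7*(1 + 2 + ... + 7)
       = 6 + 7 * 7*8/2
       = 6 + 7 * 28
       = 6 + 196 = 202


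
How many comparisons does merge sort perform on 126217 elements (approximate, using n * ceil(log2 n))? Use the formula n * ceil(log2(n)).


Recursion depth: ceil(log2(126217)) = 17
Each recursion level merges n = 126217 elements
Total = 126217 * 17 = 2145689


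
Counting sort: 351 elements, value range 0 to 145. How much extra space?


n = 351 (output array)
k = 146 (count array for 146 distinct values)
Extra space = 351 + 146 = 497


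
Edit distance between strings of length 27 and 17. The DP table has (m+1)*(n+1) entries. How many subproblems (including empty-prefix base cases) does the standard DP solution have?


The table includes base cases (empty prefixes).
Rows: (m+1) = 28
Columns: (n+1) = 18
Total = 28 * 18 = 504


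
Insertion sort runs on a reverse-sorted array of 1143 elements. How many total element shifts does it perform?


Sum of shifts = 1 + 2 + 3 + ... + 1142
= 1143 * 1142 / 2
= 1305306 / 2
= 652653


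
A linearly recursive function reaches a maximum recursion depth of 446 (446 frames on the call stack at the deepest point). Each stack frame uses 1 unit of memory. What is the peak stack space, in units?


Maximum recursion depth = 446 frames
Memory per frame = 1 unit
Total stack space = depth * frame_size
= 446 * 1 = 446


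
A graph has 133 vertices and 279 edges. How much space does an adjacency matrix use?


Adjacency matrix: V x V grid of entries
Space = V^2 = 133^2 = 133 * 133 = 17689


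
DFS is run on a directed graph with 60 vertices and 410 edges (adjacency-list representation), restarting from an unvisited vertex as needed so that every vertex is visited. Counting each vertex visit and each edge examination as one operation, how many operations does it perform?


A full DFS traversal processes each vertex exactly once (push/pop on stack).
Each directed edge is examined once.
V = 60, E = 410
V + E = 470


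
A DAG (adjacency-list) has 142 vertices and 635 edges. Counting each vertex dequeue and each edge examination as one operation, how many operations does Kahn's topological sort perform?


V = 142 (vertex processing)
E = 635 (edge processing)
V + E = 142 + 635 = 777


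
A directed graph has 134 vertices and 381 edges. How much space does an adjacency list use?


Adjacency list: one list head per vertex + one entry per edge
Vertex heads: 134
Edge entries: 381
Total = 134 + 381 = 515


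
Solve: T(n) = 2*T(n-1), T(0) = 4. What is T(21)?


Unrolling:
T(21) = 2*T(20) = 2^2*T(19) = ... = 2^21*T(0)
= 2^21 * 4
= 2097152 * 4 = 8388608


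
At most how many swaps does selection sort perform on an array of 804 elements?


Each of the 803 passes places one element in its final position.
Pass 1: swap minimum into position 0
Pass 2: swap minimum of remaining into position 1
...
Pass 803: last two elements, one swap
Maximum swaps = 804 - 1 = 803


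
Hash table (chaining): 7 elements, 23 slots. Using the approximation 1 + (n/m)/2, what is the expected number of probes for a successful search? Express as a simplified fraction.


Computing expected probes:
alpha = 7/23
= 1 + alpha/2
= 1 + 7/(2*23)
= (2*23 + 7) / (2*23)
= 53/46


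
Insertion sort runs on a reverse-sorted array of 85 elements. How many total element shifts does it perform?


Sum of shifts = 1 + 2 + 3 + ... + 84
= 85 * 84 / 2
= 7140 / 2
= 3570


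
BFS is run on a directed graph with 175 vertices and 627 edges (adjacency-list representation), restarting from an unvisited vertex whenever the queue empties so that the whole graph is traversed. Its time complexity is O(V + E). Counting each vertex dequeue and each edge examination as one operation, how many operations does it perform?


A full BFS traversal dequeues each vertex exactly once and examines each directed edge exactly once.
V = 175 (vertex processing cost)
E = 627 (edge examination cost)
Total operations proportional to V + E = 175 + 627 = 802


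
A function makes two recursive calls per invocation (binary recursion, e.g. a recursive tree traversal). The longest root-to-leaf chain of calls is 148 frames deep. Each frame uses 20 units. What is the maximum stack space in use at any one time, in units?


Binary recursion: the two calls run one after the other, so only one root-to-leaf chain of frames is on the stack at a time.
Maximum depth (longest chain) = 148 frames
Each frame = 20 units
Max stack space = 148 * 20 = 2960


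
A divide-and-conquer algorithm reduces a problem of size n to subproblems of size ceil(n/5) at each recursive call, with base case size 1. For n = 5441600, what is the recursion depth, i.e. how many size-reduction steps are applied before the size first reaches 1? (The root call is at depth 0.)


Each step divides the size by 5 (rounding up); after k steps the size is ceil(n/5^k), which equals 1 exactly when 5^k >= n.
So the depth is the smallest k with 5^k >= 5441600, i.e. ceil(log_5(5441600)).
5^9 = 1953125 < 5441600 <= 9765625 = 5^10
Recursion depth = 10


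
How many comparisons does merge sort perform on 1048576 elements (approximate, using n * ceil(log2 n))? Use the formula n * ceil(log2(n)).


Recursion depth: ceil(log2(1048576)) = 20
Each recursion level merges n = 1048576 elements
Total = 1048576 * 20 = 20971520


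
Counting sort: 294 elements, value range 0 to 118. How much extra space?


n = 294 (output array)
k = 119 (count array for 119 distinct values)
Extra space = 294 + 119 = 413


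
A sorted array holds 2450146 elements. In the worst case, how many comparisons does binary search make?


Halving sequence: 2450146 -> 1225073 -> 612536 -> 306268 -> 153134 -> 76567 -> 38283 -> 19141 -> 9570 -> 4785 -> 2392 -> 1196 -> 598 -> 299 -> 149 -> 74 -> 37 -> 18 -> 9 -> 4 -> 2 -> 1
Number of halvings = 21
Max comparisons = 21 + 1 = 22


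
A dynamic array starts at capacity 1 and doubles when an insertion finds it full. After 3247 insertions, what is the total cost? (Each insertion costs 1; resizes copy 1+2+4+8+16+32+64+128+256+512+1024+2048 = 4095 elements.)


Insertion cost: 3247 (one per element)
Resizes occur just before inserting elements 2, 3, 5, 9, ...
Elements copied at each resize: 1 + 2 + 4 + 8 + 16 + 32 + 64 + 128 + 256 + 512 + 1024 + 2048
Sum of copies = 4095 (geometric series: 2^k - 1)
Total = 3247 + 4095 = 7342


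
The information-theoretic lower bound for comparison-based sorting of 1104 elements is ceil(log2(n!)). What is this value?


A binary decision tree of height h has at most 2^h leaves and needs at least n! of them, so h >= ceil(log2(n!)).
1104! is far too large to multiply out, so use Stirling's series:
  ln(n!) ~ n ln n - n + (1/2) ln(2 pi n) + 1/(12n)  (error below 1/(360 n^3), negligible here)
  ln(1104) = 7.0066952
  n ln n = 1104 * 7.0066952 = 7735.3915
  (1/2) ln(2 pi * 1104) = (1/2) ln(6936.6366) = 4.4223
  1/(12*1104) = 0.0001
  ln(1104!) ~ 7735.3915 - 1104 + 4.4223 + 0.0001 = 6635.8139
Convert to base 2: log2(1104!) = 6635.8139 / ln 2 = 6635.8139 / 0.69314718 = 9573.4558
ceil(9573.4558) = 9574


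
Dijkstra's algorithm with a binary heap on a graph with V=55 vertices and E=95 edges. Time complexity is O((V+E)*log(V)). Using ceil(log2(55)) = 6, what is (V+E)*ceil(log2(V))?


Dijkstra with a binary heap: each vertex is extracted once, each edge may relax once.
Each heap operation costs O(log V).
V + E = 55 + 95 = 150
ceil(log2(55)) = 6 (since 2^5 = 32 < 55 <= 64 = 2^6)
Total heap work = (V+E) * ceil(log2(V)) = 150 * 6 = 900


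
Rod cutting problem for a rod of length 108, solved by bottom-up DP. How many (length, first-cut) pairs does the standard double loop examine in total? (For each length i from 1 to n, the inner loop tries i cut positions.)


For each subproblem length i = 1..108, the inner loop considers i possible first cuts.
Total = 1 + 2 + ... + 108
= 108*(108+1)/2
= 108*109/2 = 5886


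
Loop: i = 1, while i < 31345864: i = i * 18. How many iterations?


i multiplies by 18 each step:
i = 1 -> 18 -> 324 -> 5832 -> 104976 -> 1889568 -> 34012224 (stop)
Iterations = ceil(log_18(31345864)) = 6


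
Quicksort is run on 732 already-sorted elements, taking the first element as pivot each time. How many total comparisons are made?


Sum of comparisons per partition:
731 + 730 + ... + 1 + 0
= 732 * (732 - 1) / 2
= 732 * 731 / 2
= 267546


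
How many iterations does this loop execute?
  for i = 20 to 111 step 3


The loop variable i takes values starting at 20 and increments by 3 each iteration.
Sequence: i = 20, 23, 26, 29, 32, 35, 38, 41, 44, ...
The upper bound 111 is inclusive, so the count is floor((last - first) / step) + 1:
floor((111 - 20) / 3) + 1 = floor(91/3) + 1 = 30 + 1 = 31


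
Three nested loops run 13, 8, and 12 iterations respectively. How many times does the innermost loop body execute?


Loop 1 (outermost): 13 iterations
Loop 2 (middle): 8 iterations per outer
Loop 3 (innermost): 12 iterations per middle
Total = 13 * 8 * 12 = 1248


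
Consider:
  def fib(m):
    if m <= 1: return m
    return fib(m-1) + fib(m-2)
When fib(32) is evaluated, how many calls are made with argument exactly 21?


Let N(m) = number of times fib(m) is called while evaluating fib(32).
N(32) = 1 (the initial call).
N(31) = 1 (only fib(32) calls it).
For 1 <= m <= 30: fib(m) is called by fib(m+1) and fib(m+2), so
  N(m) = N(m+1) + N(m+2).
fib(0) is called only by fib(2), so N(0) = N(2).
Walk down from m=32:
  N(32)=1, N(31)=1, N(30)=2, N(29)=3, N(28)=5, N(27)=8, N(26)=13, N(25)=21, N(24)=34, N(23)=55, N(22)=89, N(21)=144
N(21) = 144


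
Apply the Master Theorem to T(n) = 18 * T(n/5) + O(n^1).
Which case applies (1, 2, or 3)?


The Master Theorem: T(n) = a*T(n/b) + O(n^c)
  a = 18, b = 5, c = 1
log_b(a) = log_5(18) ~ 1.796
Compare b^c with a: 5^1 = 5 < 18, so c < log_b(a).
Since c < log_b(a), Case 1 applies.
T(n) = O(n^(log_5 18)) ~ O(n^1.796)
Master Theorem case = 1


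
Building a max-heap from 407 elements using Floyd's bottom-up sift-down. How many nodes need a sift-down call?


In a heap of 407 elements (0-indexed array):
  Last element index: 406
  Parent of last element: floor((406 - 1) / 2) = 202
  Internal nodes: indices 0 to 202
  Count = floor(407/2) = 203


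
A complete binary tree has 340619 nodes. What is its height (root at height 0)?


In a complete binary tree, level k holds nodes 2^k .. 2^(k+1)-1 (1-indexed).
Height = floor(log2(n)) = floor(log2(340619)) = 18
Check: 2^18 = 262144 <= 340619 < 524288 = 2^19


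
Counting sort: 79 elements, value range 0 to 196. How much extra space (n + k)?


n = 79 (output array)
k = 197 (count array for 197 distinct values)
Extra space = 79 + 197 = 276


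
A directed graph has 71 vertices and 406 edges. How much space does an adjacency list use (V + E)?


Adjacency list: one list head per vertex + one entry per edge
Vertex heads: 71
Edge entries: 406
Total = 71 + 406 = 477


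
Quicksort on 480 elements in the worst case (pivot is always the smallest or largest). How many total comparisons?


In the worst case, each partition step picks the worst pivot:
  Partition 1: 479 comparisons (n-1 elements to compare)
  Partition 2: 478 comparisons
  Partition 3: 477 comparisons
  Partition 4: 476 comparisons
  Partition 5: 475 comparisons
  ...
  Last partition: 0 comparisons
Total = (n-1) + (n-2) + ... + 1 + 0 = n*(n-1)/2
= 480*479/2 = 114960


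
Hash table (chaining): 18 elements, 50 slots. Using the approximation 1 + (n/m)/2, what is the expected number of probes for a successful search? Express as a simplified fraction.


Computing expected probes:
alpha = 18/50
= 1 + alpha/2
= 1 + 18/(2*50)
= (2*50 + 18) / (2*50)
= 118/100 = 59/50


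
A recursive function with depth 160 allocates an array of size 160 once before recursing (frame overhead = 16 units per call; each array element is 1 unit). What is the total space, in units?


Array allocation: 160 units (allocated once)
Stack frames: 160 deep * 16 per frame = 2560 units
Total = 160 + 2560 = 2720


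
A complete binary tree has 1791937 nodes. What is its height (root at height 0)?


In a complete binary tree, level k holds nodes 2^k .. 2^(k+1)-1 (1-indexed).
Height = floor(log2(n)) = floor(log2(1791937)) = 20
Check: 2^20 = 1048576 <= 1791937 < 2097152 = 2^21


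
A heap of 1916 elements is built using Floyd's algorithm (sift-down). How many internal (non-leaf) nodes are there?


Leaf nodes occupy roughly half the array.
Sift-down is called for each internal node, starting from the last one.
Internal nodes = floor(n/2) = floor(1916/2) = 958


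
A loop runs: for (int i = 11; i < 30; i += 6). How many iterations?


Loop starts at i = 11, increments by 6, stops when i >= 30.
Number of iterations = ceil((30 - 11) / 6)
= ceil(19 / 6)
= 4


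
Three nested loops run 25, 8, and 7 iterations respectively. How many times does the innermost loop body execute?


Loop 1 (outermost): 25 iterations
Loop 2 (middle): 8 iterations per outer
Loop 3 (innermost): 7 iterations per middle
Total = 25 * 8 * 7 = 1400


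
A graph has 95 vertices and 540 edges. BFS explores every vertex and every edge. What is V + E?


A full BFS traversal dequeues each vertex once and examines each edge once.
Vertex visits: 95
Edge visits: 540
V + E = 95 + 540 = 635


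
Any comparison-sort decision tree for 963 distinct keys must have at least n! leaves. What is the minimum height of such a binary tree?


A binary decision tree of height h has at most 2^h leaves and needs at least n! of them, so h >= ceil(log2(n!)).
963! is far too large to multiply out, so use Stirling's series:
  ln(n!) ~ n ln n - n + (1/2) ln(2 pi n) + 1/(12n)  (error below 1/(360 n^3), negligible here)
  ln(963) = 6.8700534
  n ln n = 963 * 6.8700534 = 6615.8614
  (1/2) ln(2 pi * 963) = (1/2) ln(6050.7075) = 4.3540
  1/(12*963) = 0.0001
  ln(963!) ~ 6615.8614 - 963 + 4.3540 + 0.0001 = 5657.2155
Convert to base 2: log2(963!) = 5657.2155 / ln 2 = 5657.2155 / 0.69314718 = 8161.6368
ceil(8161.6368) = 8162


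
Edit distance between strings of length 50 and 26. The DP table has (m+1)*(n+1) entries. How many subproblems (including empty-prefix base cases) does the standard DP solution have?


The table includes base cases (empty prefixes).
Rows: (m+1) = 51
Columns: (n+1) = 27
Total = 51 * 27 = 1377


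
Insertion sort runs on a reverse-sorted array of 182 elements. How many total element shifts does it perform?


Sum of shifts = 1 + 2 + 3 + ... + 181
= 182 * 181 / 2
= 32942 / 2
= 16471


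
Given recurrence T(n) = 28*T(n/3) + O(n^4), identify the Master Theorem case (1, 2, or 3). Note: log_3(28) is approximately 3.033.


Master Theorem parameters: a=28, b=3, c=4
log_b(a) = 3.033
Compare b^c with a: 3^4 = 81 > 28, so c > log_b(a).
Comparing c=4 vs log_b(a)=3.033:
4 > 3.033 => Case 3
Result: T(n) = O(n^4)
Master Theorem case = 3


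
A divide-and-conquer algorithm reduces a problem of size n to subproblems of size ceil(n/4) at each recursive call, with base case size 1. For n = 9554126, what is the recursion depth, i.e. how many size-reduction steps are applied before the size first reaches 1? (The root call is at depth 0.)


Each step divides the size by 4 (rounding up); after k steps the size is ceil(n/4^k), which equals 1 exactly when 4^k >= n.
So the depth is the smallest k with 4^k >= 9554126, i.e. ceil(log_4(9554126)).
4^11 = 4194304 < 9554126 <= 16777216 = 4^12
Recursion depth = 12


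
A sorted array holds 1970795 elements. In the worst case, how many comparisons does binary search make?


Halving sequence: 1970795 -> 985397 -> 492698 -> 246349 -> 123174 -> 61587 -> 30793 -> 15396 -> 7698 -> 3849 -> 1924 -> 962 -> 481 -> 240 -> 120 -> 60 -> 30 -> 15 -> 7 -> 3 -> 1
Number of halvings = 20
Max comparisons = 20 + 1 = 21


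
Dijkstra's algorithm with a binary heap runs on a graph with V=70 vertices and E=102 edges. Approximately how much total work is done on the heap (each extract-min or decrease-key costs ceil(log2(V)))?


Dijkstra with a binary heap: each vertex is extracted once, each edge may relax once.
Each heap operation costs O(log V).
V + E = 70 + 102 = 172
ceil(log2(70)) = 7 (since 2^6 = 64 < 70 <= 128 = 2^7)
Total heap work = (V+E) * ceil(log2(V)) = 172 * 7 = 1204


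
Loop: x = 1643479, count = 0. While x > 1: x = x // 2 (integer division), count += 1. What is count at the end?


The variable x halves each step:
x = 1643479 -> 821739 -> 410869 -> 205434 -> 102717 -> 51358 -> 25679 -> 12839 -> 6419 -> 3209 -> 1604 -> 802 -> 401 -> 200 -> 100 -> 50 -> 25 -> 12 -> 6 -> 3 -> 1
Number of halvings = floor(log2(1643479)) = 20


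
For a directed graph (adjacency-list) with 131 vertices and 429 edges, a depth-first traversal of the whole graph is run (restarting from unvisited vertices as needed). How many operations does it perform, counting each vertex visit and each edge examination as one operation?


A full DFS traversal visits each vertex once and examines each edge once.
V = 131
E = 429
Sum = 131 + 429 = 560


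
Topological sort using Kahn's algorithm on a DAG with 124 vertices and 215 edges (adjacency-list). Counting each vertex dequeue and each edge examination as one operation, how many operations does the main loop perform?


Kahn's algorithm:
  1. Compute in-degrees: O(V + E)
  2. Process queue: each vertex dequeued once (O(V))
     each edge examined once (O(E))
Total = V + E = 124 + 215 = 339


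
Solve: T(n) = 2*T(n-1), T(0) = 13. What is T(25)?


Unrolling:
T(25) = 2*T(24) = 2^2*T(23) = ... = 2^25*T(0)
= 2^25 * 13
= 33554432 * 13 = 436207616


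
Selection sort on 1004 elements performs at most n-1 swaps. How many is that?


Each of the 1003 passes places one element in its final position.
Pass 1: swap minimum into position 0
Pass 2: swap minimum of remaining into position 1
...
Pass 1003: last two elements, one swap
Maximum swaps = 1004 - 1 = 1003


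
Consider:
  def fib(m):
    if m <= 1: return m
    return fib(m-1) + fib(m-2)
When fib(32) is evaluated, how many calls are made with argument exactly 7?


Let N(m) = number of times fib(m) is called while evaluating fib(32).
N(32) = 1 (the initial call).
N(31) = 1 (only fib(32) calls it).
For 1 <= m <= 30: fib(m) is called by fib(m+1) and fib(m+2), so
  N(m) = N(m+1) + N(m+2).
fib(0) is called only by fib(2), so N(0) = N(2).
Walk down from m=32:
  N(32)=1, N(31)=1, N(30)=2, N(29)=3, N(28)=5, N(27)=8, N(26)=13, N(25)=21, N(24)=34, N(23)=55, N(22)=89, N(21)=144, N(20)=233, N(19)=377, N(18)=610, N(17)=987, N(16)=1597, N(15)=2584, N(14)=4181, N(13)=6765, N(12)=10946, N(11)=17711, N(10)=28657, N(9)=46368, N(8)=75025, N(7)=121393
N(7) = 121393


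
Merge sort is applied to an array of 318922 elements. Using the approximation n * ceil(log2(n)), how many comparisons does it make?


Merge sort divides the array into halves recursively.
Number of levels = ceil(log2(318922)) = 19
At each level, approximately n = 318922 comparisons are needed for merging.
Total comparisons ~ n * ceil(log2(n)) = 318922 * 19 = 6059518


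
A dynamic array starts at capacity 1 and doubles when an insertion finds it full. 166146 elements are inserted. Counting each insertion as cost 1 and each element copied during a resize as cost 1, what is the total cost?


n = 166146
Insertion costs: 166146
Resizes copy 1, 2, 4, ... up to the largest power of 2 that is <= n-1 = 166145, i.e. 131072.
Copy costs = 1 + 2 + 4 + 8 + 16 + 32 + 64 + 128 + 256 + 512 + 1024 + 2048 + 4096 + 8192 + 16384 + 32768 + 65536 + 131072 = 262143
Total = 166146 + 262143 = 428289


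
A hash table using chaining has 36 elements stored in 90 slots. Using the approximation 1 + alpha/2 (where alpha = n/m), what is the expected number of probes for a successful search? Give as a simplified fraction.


Load factor alpha = n/m = 36/90
Expected probes = 1 + alpha/2 = 1 + 36/(2*90)
= 1 + 36/180
= 180/180 + 36/180
= 216/180
Simplify: 6/5


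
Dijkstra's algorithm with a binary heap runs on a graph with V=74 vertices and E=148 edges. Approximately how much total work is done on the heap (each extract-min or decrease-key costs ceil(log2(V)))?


Dijkstra with a binary heap: each vertex is extracted once, each edge may relax once.
Each heap operation costs O(log V).
V + E = 74 + 148 = 222
ceil(log2(74)) = 7 (since 2^6 = 64 < 74 <= 128 = 2^7)
Total heap work = (V+E) * ceil(log2(V)) = 222 * 7 = 1554


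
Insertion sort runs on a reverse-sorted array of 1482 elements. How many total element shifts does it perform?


Sum of shifts = 1 + 2 + 3 + ... + 1481
= 1482 * 1481 / 2
= 2194842 / 2
= 1097421


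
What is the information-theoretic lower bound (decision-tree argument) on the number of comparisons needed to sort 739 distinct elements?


A binary decision tree of height h has at most 2^h leaves and needs at least n! of them, so h >= ceil(log2(n!)).
739! is far too large to multiply out, so use Stirling's series:
  ln(n!) ~ n ln n - n + (1/2) ln(2 pi n) + 1/(12n)  (error below 1/(360 n^3), negligible here)
  ln(739) = 6.6052979
  n ln n = 739 * 6.6052979 = 4881.3151
  (1/2) ln(2 pi * 739) = (1/2) ln(4643.2739) = 4.2216
  1/(12*739) = 0.0001
  ln(739!) ~ 4881.3151 - 739 + 4.2216 + 0.0001 = 4146.5368
Convert to base 2: log2(739!) = 4146.5368 / ln 2 = 4146.5368 / 0.69314718 = 5982.1881
ceil(5982.1881) = 5983


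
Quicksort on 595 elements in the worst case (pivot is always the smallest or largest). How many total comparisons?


In the worst case, each partition step picks the worst pivot:
  Partition 1: 594 comparisons (n-1 elements to compare)
  Partition 2: 593 comparisons
  Partition 3: 592 comparisons
  Partition 4: 591 comparisons
  Partition 5: 590 comparisons
  ...
  Last partition: 0 comparisons
Total = (n-1) + (n-2) + ... + 1 + 0 = n*(n-1)/2
= 595*594/2 = 176715


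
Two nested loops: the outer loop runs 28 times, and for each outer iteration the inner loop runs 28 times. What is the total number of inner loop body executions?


Outer loop: 28 iterations
Inner loop: 28 iterations per outer iteration
Total = 28 * 28 = 784


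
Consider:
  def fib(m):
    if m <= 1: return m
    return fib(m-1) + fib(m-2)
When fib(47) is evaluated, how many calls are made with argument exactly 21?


Let N(m) = number of times fib(m) is called while evaluating fib(47).
N(47) = 1 (the initial call).
N(46) = 1 (only fib(47) calls it).
For 1 <= m <= 45: fib(m) is called by fib(m+1) and fib(m+2), so
  N(m) = N(m+1) + N(m+2).
fib(0) is called only by fib(2), so N(0) = N(2).
Walk down from m=47:
  N(47)=1, N(46)=1, N(45)=2, N(44)=3, N(43)=5, N(42)=8, N(41)=13, N(40)=21, N(39)=34, N(38)=55, N(37)=89, N(36)=144, N(35)=233, N(34)=377, N(33)=610, N(32)=987, N(31)=1597, N(30)=2584, N(29)=4181, N(28)=6765, N(27)=10946, N(26)=17711, N(25)=28657, N(24)=46368, N(23)=75025, N(22)=121393, N(21)=196418
N(21) = 196418


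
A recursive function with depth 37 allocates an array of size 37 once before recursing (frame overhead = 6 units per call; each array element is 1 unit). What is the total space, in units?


Array allocation: 37 units (allocated once)
Stack frames: 37 deep * 6 per frame = 222 units
Total = 37 + 222 = 259


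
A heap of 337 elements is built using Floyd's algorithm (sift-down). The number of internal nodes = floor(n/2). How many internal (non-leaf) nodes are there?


Leaf nodes occupy roughly half the array.
Sift-down is called for each internal node, starting from the last one.
Internal nodes = floor(n/2) = floor(337/2) = 168


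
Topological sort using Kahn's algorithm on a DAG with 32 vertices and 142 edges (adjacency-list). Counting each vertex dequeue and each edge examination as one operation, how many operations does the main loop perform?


Kahn's algorithm:
  1. Compute in-degrees: O(V + E)
  2. Process queue: each vertex dequeued once (O(V))
     each edge examined once (O(E))
Total = V + E = 32 + 142 = 174


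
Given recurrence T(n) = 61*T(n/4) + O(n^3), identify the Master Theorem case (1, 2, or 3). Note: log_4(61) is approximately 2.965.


Master Theorem parameters: a=61, b=4, c=3
log_b(a) = 2.965
Compare b^c with a: 4^3 = 64 > 61, so c > log_b(a).
Comparing c=3 vs log_b(a)=2.965:
3 > 2.965 => Case 3
Result: T(n) = O(n^3)
Master Theorem case = 3


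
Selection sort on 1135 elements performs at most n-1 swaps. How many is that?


Each of the 1134 passes places one element in its final position.
Pass 1: swap minimum into position 0
Pass 2: swap minimum of remaining into position 1
...
Pass 1134: last two elements, one swap
Maximum swaps = 1135 - 1 = 1134


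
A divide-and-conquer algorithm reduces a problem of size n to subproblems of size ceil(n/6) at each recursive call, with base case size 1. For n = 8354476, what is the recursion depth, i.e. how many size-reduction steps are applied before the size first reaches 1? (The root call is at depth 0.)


Each step divides the size by 6 (rounding up); after k steps the size is ceil(n/6^k), which equals 1 exactly when 6^k >= n.
So the depth is the smallest k with 6^k >= 8354476, i.e. ceil(log_6(8354476)).
6^8 = 1679616 < 8354476 <= 10077696 = 6^9
Recursion depth = 9


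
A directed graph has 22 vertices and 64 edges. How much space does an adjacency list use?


Adjacency list: one list head per vertex + one entry per edge
Vertex heads: 22
Edge entries: 64
Total = 22 + 64 = 86


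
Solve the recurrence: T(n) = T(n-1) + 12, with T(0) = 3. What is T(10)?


Unrolling the recurrence:
T(10) = T(9) + 12
       = T(8) + 12 + 12
       = T(7) + 12*3
       ...
       = T(0) + 12*10
       = 3 + 120 = 123


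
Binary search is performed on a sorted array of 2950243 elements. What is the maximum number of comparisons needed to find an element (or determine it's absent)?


Binary search halves the search space each comparison:
  Step 1: search space = 2950243 -> 1475121
  Step 2: search space = 1475121 -> 737560
  Step 3: search space = 737560 -> 368780
  Step 4: search space = 368780 -> 184390
  Step 5: search space = 184390 -> 92195
  Step 6: search space = 92195 -> 46097
  Step 7: search space = 46097 -> 23048
  Step 8: search space = 23048 -> 11524
  Step 9: search space = 11524 -> 5762
  Step 10: search space = 5762 -> 2881
  Step 11: search space = 2881 -> 1440
  Step 12: search space = 1440 -> 720
  Step 13: search space = 720 -> 360
  Step 14: search space = 360 -> 180
  Step 15: search space = 180 -> 90
  Step 16: search space = 90 -> 45
  Step 17: search space = 45 -> 22
  Step 18: search space = 22 -> 11
  Step 19: search space = 11 -> 5
  Step 20: search space = 5 -> 2
  Step 21: search space = 2 -> 1
  Step 22: search space = 1 (final check)
Maximum comparisons = floor(log2(2950243)) + 1 = 21 + 1 = 22


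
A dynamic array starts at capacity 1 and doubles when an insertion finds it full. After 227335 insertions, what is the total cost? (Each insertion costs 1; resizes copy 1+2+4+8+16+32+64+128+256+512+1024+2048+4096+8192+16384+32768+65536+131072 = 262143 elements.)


Insertion cost: 227335 (one per element)
Resizes occur just before inserting elements 2, 3, 5, 9, ...
Elements copied at each resize: 1 + 2 + 4 + 8 + 16 + 32 + 64 + 128 + 256 + 512 + 1024 + 2048 + 4096 + 8192 + 16384 + 32768 + 65536 + 131072
Sum of copies = 262143 (geometric series: 2^k - 1)
Total = 227335 + 262143 = 489478


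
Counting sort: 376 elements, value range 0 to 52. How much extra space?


n = 376 (output array)
k = 53 (count array for 53 distinct values)
Extra space = 376 + 53 = 429


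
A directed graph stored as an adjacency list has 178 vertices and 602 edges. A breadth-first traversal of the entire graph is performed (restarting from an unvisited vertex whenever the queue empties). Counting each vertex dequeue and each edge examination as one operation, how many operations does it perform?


A full BFS traversal dequeues each vertex once and examines each edge once.
Vertex visits: 178
Edge visits: 602
V + E = 178 + 602 = 780


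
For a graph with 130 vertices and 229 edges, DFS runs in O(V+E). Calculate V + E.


A full DFS traversal visits each vertex once and examines each edge once.
V = 130
E = 229
Sum = 130 + 229 = 359


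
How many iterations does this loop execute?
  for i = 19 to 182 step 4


The loop variable i takes values starting at 19 and increments by 4 each iteration.
Sequence: i = 19, 23, 27, 31, 35, 39, 43, 47, 51, ...
The upper bound 182 is inclusive, so the count is floor((last - first) / step) + 1:
floor((182 - 19) / 4) + 1 = floor(163/4) + 1 = 40 + 1 = 41


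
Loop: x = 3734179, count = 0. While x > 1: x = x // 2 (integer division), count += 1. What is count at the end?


The variable x halves each step:
x = 3734179 -> 1867089 -> 933544 -> 466772 -> 233386 -> 116693 -> 58346 -> 29173 -> 14586 -> 7293 -> 3646 -> 1823 -> 911 -> 455 -> 227 -> 113 -> 56 -> 28 -> 14 -> 7 -> 3 -> 1
Number of halvings = floor(log2(3734179)) = 21


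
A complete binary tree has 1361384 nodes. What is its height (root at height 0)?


In a complete binary tree, level k holds nodes 2^k .. 2^(k+1)-1 (1-indexed).
Height = floor(log2(n)) = floor(log2(1361384)) = 20
Check: 2^20 = 1048576 <= 1361384 < 2097152 = 2^21


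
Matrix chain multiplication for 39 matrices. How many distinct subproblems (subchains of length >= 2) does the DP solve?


Subproblems are indexed by (i, j) where i < j.
Number of such pairs = n*(n-1)/2
= 39 * 38 / 2
= 741


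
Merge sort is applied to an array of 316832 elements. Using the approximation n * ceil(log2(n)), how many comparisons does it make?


Merge sort divides the array into halves recursively.
Number of levels = ceil(log2(316832)) = 19
At each level, approximately n = 316832 comparisons are needed for merging.
Total comparisons ~ n * ceil(log2(n)) = 316832 * 19 = 6019808


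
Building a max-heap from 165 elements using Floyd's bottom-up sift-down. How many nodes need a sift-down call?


In a heap of 165 elements (0-indexed array):
  Last element index: 164
  Parent of last element: floor((164 - 1) / 2) = 81
  Internal nodes: indices 0 to 81
  Count = floor(165/2) = 82


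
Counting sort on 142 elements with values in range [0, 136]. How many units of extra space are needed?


Output array size: 142 (to store sorted result)
Count array size: 137 (one slot per possible value, range 0 to 136)
Total extra space = 142 + 137 = 279


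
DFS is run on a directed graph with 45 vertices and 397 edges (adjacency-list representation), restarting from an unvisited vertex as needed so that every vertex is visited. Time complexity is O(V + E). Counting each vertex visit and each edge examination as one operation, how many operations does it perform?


A full DFS traversal processes each vertex exactly once (push/pop on stack).
Each directed edge is examined once.
V = 45, E = 397
V + E = 442


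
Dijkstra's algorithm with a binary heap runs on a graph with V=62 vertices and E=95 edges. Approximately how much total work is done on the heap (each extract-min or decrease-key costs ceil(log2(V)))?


Dijkstra with a binary heap: each vertex is extracted once, each edge may relax once.
Each heap operation costs O(log V).
V + E = 62 + 95 = 157
ceil(log2(62)) = 6 (since 2^5 = 32 < 62 <= 64 = 2^6)
Total heap work = (V+E) * ceil(log2(V)) = 157 * 6 = 942


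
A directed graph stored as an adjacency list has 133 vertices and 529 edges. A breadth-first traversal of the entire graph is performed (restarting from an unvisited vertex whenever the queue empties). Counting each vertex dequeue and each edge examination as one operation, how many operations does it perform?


A full BFS traversal dequeues each vertex once and examines each edge once.
Vertex visits: 133
Edge visits: 529
V + E = 133 + 529 = 662


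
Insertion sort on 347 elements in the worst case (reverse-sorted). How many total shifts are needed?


In the worst case (reverse-sorted), each element shifts past all previous:
  Element 1: 1 shifts
  Element 2: 2 shifts
  Element 3: 3 shifts
  Element 4: 4 shifts
  Element 5: 5 shifts
  ...
  Element 346: 346 shifts
Total = 1 + 2 + ... + 346
= 347*(347-1)/2 = 60031
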